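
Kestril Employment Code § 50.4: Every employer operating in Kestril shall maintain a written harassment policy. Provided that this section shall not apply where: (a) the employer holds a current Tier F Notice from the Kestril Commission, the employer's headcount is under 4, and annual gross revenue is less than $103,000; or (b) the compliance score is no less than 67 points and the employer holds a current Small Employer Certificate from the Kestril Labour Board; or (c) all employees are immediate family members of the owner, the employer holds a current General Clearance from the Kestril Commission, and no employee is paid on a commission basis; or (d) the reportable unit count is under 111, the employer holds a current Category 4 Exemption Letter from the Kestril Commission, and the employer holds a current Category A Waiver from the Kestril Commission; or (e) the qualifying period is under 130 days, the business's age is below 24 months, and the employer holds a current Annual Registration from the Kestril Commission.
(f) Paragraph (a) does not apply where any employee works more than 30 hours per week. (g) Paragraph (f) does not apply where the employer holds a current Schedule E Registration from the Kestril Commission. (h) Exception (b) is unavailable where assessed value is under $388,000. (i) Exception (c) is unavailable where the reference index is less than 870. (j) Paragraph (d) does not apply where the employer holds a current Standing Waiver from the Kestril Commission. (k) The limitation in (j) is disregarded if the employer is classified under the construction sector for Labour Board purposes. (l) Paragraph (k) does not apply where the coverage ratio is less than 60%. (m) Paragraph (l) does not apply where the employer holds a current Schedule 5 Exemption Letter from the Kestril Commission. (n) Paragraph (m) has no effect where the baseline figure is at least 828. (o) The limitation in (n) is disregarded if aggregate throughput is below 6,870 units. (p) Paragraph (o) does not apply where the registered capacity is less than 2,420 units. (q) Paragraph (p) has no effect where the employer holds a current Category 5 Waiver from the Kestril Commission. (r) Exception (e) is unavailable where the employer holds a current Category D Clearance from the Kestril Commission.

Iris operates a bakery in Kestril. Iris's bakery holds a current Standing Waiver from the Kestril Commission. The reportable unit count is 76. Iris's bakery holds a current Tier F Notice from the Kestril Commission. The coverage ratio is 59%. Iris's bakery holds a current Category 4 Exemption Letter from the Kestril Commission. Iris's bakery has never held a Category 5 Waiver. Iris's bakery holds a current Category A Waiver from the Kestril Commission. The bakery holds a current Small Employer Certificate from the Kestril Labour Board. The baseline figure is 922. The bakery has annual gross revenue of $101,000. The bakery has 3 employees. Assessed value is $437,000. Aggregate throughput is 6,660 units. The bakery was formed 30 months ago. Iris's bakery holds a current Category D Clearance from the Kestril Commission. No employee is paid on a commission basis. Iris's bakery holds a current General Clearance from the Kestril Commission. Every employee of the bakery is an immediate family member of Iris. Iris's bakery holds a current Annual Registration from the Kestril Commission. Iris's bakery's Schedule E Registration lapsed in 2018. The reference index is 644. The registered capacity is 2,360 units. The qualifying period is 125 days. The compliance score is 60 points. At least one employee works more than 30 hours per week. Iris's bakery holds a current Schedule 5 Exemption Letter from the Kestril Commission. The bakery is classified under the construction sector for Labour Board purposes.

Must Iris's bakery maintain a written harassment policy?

Yes — Iris's bakery must maintain a written harassment policy.

Exception (a) is satisfied on its face — a current Tier F Notice is held; the employer's headcount is 3, under the 4 limit; annual gross revenue is $101,000, less than the $103,000 limit. But applying paragraphs (f)–(g): (f) is engaged — at least one employee exceeds 30 hours/week. (g) is not engaged (no current Schedule E Registration is held), so (f) stands. So (a) is unavailable.
Exception (b) does not apply: the compliance score is 60 points, short of 67 points.
Exception (c): every employee is an immediate family member; a current General Clearance is held; no employee is paid on commission — every condition holds. But applying paragraph (i): (i) operates against (c): the reference index is 644, less than the 870 limit. (c) is therefore removed.
Exception (d): the reportable unit count is 76, under the 111 limit; a current Category 4 Exemption Letter is held; a current Category A Waiver is held — every condition holds. Turning to paragraphs (j)–(q): (j) is engaged — a current Standing Waiver is held. (k) operates (the bakery is classified under the construction sector), but is set aside by (l): (l) is triggered — the coverage ratio is 59%, less than the 60% limit. (m) would limit (l) — a current Schedule 5 Exemption Letter is held — but (n) sets (m) aside: (n) operates against (m): the baseline figure is 922, meeting the 828 threshold. (o) would limit (n) — aggregate throughput is 6,660 units, below the 6,870 units limit — but (p) sets (o) aside: (p) operates against (o): the registered capacity is 2,360 units, less than the 2,420 units limit. (q), which would lift (p), is not triggered — there is no Category 5 Waiver in force. Exception (d) does not apply.
Exception (e) does not apply: the business's age is 30 months, not below 24 months.
No exception displaces § 50.4.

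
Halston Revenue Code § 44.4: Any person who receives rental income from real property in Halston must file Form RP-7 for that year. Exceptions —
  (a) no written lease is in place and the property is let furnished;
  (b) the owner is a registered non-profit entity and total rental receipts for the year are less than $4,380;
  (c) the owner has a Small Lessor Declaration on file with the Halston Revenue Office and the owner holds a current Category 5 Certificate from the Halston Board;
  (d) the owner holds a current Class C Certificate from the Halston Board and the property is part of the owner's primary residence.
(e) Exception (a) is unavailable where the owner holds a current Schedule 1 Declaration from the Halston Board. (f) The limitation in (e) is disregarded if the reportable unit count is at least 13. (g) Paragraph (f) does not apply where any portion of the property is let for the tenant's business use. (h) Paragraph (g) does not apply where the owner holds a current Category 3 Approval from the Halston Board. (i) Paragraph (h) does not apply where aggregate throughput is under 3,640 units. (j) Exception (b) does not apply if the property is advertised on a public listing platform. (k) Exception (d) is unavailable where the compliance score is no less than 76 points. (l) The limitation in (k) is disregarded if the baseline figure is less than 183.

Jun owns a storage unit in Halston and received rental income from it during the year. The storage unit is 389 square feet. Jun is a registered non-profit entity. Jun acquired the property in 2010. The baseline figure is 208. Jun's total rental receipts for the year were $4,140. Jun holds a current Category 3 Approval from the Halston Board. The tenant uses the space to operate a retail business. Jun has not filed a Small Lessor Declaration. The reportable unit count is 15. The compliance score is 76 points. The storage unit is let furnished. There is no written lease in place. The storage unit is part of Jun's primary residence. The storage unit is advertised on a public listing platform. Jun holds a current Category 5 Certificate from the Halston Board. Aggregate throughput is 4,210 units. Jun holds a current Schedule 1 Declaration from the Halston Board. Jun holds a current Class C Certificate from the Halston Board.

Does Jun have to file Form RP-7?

All of (a)'s requirements are met (there is no written lease; the property is let furnished). Applying paragraphs (e)–(i): (e) would limit (a) — a current Schedule 1 Declaration is held — but (f) sets (e) aside: (f) operates against (e): the reportable unit count is 15, meeting the 13 threshold. (g) would limit (f) — the space is let for business use — but (h) sets (g) aside: (h) operates against (g): a current Category 3 Approval is held. (i) does not operate here (aggregate throughput is 4,210 units, not under 3,640 units), so (h) stands. Exception (a) stands.
Exception (b)'s conditions are all satisfied: Jun is a registered non-profit; total rental receipts for the year are $4,140, less than the $4,380 limit. However, paragraph (j) must be considered: (j) is engaged — the property is publicly advertised. Exception (b) does not apply.
Exception (c) requires that the owner has a Small Lessor Declaration on file with the Halston Revenue Office; but no Small Lessor Declaration is on file, so (c) is unavailable.
All of (d)'s requirements are met (a current Class C Certificate is held; the storage unit is part of the primary residence). Turning to paragraphs (k)–(l): (k) applies — the compliance score is 76 points, meeting the 76 points threshold. (l), which would lift (k), is not triggered — the baseline figure is 208, not less than 183. (d) is therefore removed.

No — exception (a) applies; Jun is not required to file Form RP-7.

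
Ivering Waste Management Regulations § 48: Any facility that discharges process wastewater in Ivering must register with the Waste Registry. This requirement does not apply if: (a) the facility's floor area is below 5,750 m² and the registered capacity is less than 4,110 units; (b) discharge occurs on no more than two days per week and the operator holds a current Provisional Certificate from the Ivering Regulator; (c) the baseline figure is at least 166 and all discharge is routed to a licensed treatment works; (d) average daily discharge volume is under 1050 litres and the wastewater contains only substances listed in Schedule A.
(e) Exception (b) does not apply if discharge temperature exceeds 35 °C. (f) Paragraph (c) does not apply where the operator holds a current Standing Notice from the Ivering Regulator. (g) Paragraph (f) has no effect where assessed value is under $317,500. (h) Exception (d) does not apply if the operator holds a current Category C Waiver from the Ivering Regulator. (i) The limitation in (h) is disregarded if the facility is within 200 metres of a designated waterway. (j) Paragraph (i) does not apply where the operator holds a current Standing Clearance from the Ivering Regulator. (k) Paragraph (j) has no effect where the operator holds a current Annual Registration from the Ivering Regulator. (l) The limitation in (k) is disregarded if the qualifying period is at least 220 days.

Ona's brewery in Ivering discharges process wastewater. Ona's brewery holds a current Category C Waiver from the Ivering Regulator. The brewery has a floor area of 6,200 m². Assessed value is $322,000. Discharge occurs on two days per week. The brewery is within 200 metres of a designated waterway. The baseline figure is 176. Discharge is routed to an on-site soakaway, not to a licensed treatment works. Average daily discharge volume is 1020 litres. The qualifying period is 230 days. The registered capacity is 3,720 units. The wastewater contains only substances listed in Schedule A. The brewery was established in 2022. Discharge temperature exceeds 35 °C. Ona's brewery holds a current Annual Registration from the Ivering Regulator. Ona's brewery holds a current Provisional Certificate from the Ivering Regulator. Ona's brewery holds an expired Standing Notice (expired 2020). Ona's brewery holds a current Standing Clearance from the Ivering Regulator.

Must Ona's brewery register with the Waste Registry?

Yes — Ona's brewery must register with the Waste Registry.

Exception (a) does not apply: the facility's floor area is 6,200 m², not below 5,750 m².
Exception (b)'s conditions are all satisfied: discharge occurs on no more than two days per week; a current Provisional Certificate is held. But applying paragraph (e): (e) operates against (b): discharge temperature exceeds 35 °C. So (b) is unavailable.
Exception (c) fails — discharge is not routed to a licensed treatment works.
All of (d)'s requirements are met (average daily discharge volume is 1020 litres, under the 1050 litres limit; the wastewater is Schedule-A-only). But: (h) operates against (d): a current Category C Waiver is held. (i) is engaged (the brewery is within 200 m of a designated waterway), but is set aside by (j): (j) operates against (i): a current Standing Clearance is held. (k) would limit (j) — a current Annual Registration is held — but (l) sets (k) aside: (l) operates against (k): the qualifying period is 230 days, meeting the 220 days threshold. Exception (d) does not apply.
No exception displaces § 48.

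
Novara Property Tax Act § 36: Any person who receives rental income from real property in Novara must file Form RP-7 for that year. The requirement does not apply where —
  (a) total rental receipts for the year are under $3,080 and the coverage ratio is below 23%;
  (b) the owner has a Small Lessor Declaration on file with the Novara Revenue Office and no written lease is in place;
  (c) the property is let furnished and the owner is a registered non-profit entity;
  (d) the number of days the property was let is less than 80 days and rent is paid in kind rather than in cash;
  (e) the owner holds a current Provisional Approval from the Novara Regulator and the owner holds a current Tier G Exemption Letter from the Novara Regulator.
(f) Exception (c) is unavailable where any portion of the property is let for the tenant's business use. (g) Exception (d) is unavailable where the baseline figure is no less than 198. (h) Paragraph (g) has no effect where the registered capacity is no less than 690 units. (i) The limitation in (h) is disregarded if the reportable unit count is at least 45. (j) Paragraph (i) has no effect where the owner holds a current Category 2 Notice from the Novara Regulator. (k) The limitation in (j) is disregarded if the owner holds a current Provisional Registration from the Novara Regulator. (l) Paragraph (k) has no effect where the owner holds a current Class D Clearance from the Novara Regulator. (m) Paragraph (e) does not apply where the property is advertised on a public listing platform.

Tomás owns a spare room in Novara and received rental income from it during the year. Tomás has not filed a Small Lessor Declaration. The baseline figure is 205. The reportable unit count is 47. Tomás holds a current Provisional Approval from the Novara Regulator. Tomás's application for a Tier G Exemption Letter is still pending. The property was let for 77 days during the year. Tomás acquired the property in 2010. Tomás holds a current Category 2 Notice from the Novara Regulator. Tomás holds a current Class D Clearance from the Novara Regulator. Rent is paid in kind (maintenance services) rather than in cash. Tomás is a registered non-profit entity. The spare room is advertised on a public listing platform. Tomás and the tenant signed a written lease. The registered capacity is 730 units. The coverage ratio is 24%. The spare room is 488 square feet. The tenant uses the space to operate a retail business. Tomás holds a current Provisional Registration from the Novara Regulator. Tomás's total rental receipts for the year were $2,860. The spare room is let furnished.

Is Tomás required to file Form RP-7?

Exception (a) requires that the coverage ratio is below 23%; but the coverage ratio is 24%, not below 23%, so (a) is unavailable.
Exception (b) does not apply: no Small Lessor Declaration is on file.
Exception (c) is satisfied on its face — the property is let furnished; Tomás is a registered non-profit. However, paragraph (f) must be considered: (f) operates against (c): the space is let for business use. So (c) is unavailable.
Exception (d) is satisfied on its face — the number of days the property was let is 77 days, less than the 80 days limit; rent is paid in kind. Applying paragraphs (g)–(l): (g) would limit (d) — the baseline figure is 205, meeting the 198 threshold — but (h) sets (g) aside: (h) operates against (g): the registered capacity is 730 units, meeting the 690 units threshold. (i) would limit (h) — the reportable unit count is 47, meeting the 45 threshold — but (j) sets (i) aside: (j) operates against (i): a current Category 2 Notice is held. (k) is engaged (a current Provisional Registration is held), but yields to (l): (l) is triggered — a current Class D Clearance is held. So (d) applies.
Exception (e) requires that the owner holds a current Tier G Exemption Letter from the Novara Regulator; but the Tier G Exemption Letter is not current, so (e) is unavailable.

No — exception (d) applies; Tomás is not required to file Form RP-7.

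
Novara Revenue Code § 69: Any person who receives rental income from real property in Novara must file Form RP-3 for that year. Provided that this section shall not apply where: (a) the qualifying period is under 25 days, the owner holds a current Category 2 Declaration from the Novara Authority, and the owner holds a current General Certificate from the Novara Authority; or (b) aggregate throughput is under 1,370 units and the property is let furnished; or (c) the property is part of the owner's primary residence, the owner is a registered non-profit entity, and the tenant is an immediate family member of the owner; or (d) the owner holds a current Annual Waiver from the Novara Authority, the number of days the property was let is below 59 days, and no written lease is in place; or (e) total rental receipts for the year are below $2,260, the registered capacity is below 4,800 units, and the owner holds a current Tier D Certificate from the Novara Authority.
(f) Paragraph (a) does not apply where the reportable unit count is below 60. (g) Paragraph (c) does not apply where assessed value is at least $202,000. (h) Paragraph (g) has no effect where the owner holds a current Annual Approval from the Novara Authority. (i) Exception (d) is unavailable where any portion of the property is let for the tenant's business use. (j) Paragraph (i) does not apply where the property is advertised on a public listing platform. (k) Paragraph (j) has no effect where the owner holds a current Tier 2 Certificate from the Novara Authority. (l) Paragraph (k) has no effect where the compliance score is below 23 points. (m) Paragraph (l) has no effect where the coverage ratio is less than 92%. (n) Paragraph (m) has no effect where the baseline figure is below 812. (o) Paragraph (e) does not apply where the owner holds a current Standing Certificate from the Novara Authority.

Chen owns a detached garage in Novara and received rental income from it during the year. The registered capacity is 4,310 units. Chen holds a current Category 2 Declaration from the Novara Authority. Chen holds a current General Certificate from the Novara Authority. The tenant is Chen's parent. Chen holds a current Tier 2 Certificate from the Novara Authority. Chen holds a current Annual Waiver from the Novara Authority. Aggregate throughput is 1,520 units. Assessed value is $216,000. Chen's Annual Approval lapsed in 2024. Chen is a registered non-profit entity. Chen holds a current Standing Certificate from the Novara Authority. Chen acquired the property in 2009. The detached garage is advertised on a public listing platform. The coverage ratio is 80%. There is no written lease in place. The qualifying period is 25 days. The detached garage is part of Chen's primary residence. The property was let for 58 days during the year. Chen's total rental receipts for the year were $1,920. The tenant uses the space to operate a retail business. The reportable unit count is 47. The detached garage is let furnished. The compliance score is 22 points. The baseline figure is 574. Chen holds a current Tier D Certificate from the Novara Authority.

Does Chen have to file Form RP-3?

Exception (a) does not apply: the qualifying period is 25 days, not under 25 days.
Exception (b) fails — aggregate throughput is 1,520 units, not under 1,370 units.
Exception (c)'s conditions are all satisfied: the detached garage is part of the primary residence; Chen is a registered non-profit; the tenant is an immediate family member. However, paragraphs (g)–(h) must be considered: (g) is triggered — assessed value is $216,000, meeting the $202,000 threshold. (h) does not operate here (there is no Annual Approval in force), so (g) stands. Exception (c) does not apply.
Exception (d) is satisfied on its face — a current Annual Waiver is held; the number of days the property was let is 58 days, below the 59 days limit; there is no written lease. Applying paragraphs (i)–(n): (i) is engaged (the space is let for business use), but is set aside by (j): (j) operates against (i): the property is publicly advertised. (k) is triggered (a current Tier 2 Certificate is held), but yields to (l): (l) is triggered — the compliance score is 22 points, below the 23 points limit. (m) would limit (l) — the coverage ratio is 80%, less than the 92% limit — but (n) sets (m) aside: (n) operates against (m): the baseline figure is 574, below the 812 limit. (d) remains available.
Exception (e): total rental receipts for the year are $1,920, below the $2,260 limit; the registered capacity is 4,310 units, below the 4,800 units limit; a current Tier D Certificate is held — every condition holds. However, paragraph (o) must be considered: (o) operates against (e): a current Standing Certificate is held. (e) is therefore removed.

No — exception (d) applies; Chen is not required to file Form RP-3.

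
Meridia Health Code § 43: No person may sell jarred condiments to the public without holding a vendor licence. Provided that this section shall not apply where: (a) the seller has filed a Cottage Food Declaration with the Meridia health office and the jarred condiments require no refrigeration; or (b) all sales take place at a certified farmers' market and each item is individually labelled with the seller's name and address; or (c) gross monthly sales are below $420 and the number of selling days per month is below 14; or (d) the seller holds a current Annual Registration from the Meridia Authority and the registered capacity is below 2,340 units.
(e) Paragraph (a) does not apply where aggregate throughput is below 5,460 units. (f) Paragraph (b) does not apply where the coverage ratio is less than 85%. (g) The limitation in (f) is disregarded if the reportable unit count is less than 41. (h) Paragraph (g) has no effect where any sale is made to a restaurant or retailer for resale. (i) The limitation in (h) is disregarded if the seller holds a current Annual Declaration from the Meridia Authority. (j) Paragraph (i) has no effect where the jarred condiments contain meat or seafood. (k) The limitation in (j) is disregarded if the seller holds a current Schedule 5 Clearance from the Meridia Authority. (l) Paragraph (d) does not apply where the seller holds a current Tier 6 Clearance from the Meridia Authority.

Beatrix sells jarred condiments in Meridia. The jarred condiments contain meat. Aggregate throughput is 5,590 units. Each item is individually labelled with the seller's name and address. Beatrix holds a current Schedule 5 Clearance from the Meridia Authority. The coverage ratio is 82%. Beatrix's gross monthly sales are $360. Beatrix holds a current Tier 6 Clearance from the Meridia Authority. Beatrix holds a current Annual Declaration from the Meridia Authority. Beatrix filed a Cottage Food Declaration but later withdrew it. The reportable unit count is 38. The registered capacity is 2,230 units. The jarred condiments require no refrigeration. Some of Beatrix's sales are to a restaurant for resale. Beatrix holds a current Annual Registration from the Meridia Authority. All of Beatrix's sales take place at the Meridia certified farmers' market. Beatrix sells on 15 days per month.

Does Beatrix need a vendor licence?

Exception (a) fails — the Cottage Food Declaration was withdrawn.
Exception (b)'s conditions are all satisfied: all sales are at a certified farmers' market; items are individually labelled. Considering the limiting provisions: (f) operates (the coverage ratio is 82%, less than the 85% limit), but is displaced by (g): (g) operates against (f): the reportable unit count is 38, less than the 41 limit. (h) would limit (g) — some sales are to a restaurant for resale — but (i) sets (h) aside: (i) operates against (h): a current Annual Declaration is held. (j) operates (the jarred condiments contain meat), but is set aside by (k): (k) operates — a current Schedule 5 Clearance is held. So (b) applies.
Exception (c) fails — the number of selling days per month is 15, not below 14.
Exception (d) is satisfied on its face — a current Annual Registration is held; the registered capacity is 2,230 units, below the 2,340 units limit. But: (l) operates against (d): a current Tier 6 Clearance is held. (d) is therefore removed.

No — exception (b) applies; Beatrix is not required to hold a vendor licence.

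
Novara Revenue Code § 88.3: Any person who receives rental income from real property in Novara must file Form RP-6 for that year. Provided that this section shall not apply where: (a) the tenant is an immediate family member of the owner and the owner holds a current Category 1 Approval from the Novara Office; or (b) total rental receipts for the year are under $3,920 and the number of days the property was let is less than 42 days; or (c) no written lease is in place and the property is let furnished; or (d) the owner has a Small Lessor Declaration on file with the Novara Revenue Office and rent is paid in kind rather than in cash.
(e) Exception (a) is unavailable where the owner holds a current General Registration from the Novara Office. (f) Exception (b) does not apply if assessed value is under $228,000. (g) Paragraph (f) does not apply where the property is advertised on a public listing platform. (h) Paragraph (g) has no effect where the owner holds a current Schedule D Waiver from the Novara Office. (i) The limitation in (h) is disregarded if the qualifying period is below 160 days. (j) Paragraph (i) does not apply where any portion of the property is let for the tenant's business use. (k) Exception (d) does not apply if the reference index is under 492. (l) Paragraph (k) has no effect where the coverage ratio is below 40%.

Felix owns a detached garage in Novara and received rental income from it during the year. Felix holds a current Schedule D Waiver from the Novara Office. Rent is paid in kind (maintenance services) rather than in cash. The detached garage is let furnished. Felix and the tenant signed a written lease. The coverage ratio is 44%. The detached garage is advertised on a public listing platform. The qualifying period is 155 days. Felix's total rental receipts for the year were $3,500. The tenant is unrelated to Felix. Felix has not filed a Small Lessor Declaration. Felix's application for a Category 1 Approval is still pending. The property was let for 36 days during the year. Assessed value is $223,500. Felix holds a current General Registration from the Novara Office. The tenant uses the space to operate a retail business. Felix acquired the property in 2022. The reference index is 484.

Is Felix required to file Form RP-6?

Exception (a) requires that the tenant is an immediate family member of the owner; but the tenant is unrelated to the owner, so (a) is unavailable.
Exception (b)'s conditions are all satisfied: total rental receipts for the year are $3,500, under the $3,920 limit; the number of days the property was let is 36 days, less than the 42 days limit. Turning to paragraphs (f)–(j): (f) operates against (b): assessed value is $223,500, under the $228,000 limit. (g) would limit (f) — the property is publicly advertised — but (h) sets (g) aside: (h) applies — a current Schedule D Waiver is held. (i) operates (the qualifying period is 155 days, below the 160 days limit), but is overridden by (j): (j) operates against (i): the space is let for business use. Exception (b) does not apply.
Exception (c) fails — a written lease is in place.
Exception (d) fails — no Small Lessor Declaration is on file.
No exception displaces § 88.3.

Yes — Felix must file Form RP-6.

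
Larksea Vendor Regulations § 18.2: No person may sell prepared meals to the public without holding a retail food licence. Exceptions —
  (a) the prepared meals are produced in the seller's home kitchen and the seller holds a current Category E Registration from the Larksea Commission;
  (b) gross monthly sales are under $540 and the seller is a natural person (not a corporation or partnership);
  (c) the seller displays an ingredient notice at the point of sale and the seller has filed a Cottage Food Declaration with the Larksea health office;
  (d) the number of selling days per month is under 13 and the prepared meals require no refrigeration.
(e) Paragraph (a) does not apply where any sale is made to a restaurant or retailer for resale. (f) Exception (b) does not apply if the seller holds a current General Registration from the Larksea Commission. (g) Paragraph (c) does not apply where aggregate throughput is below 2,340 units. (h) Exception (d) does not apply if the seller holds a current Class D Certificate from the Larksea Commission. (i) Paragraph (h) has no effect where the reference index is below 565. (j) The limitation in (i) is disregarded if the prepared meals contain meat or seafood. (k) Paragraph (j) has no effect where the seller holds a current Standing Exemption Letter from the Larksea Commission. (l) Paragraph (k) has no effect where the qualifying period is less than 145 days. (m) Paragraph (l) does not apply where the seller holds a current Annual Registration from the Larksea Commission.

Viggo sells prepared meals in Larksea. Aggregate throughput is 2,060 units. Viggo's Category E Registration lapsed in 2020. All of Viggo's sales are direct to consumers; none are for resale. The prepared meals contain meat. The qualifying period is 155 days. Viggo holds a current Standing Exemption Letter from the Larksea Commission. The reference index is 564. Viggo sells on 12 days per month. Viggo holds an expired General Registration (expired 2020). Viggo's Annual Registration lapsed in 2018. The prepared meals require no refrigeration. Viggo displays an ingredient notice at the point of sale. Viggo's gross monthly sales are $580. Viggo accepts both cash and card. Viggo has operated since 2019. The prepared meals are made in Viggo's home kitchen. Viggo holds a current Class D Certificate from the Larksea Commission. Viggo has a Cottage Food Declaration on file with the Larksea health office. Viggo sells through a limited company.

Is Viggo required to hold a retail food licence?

Exception (a) fails — there is no Category E Registration in force.
Exception (b) fails — gross monthly sales are $580, not under $540.
Exception (c)'s conditions are all satisfied: an ingredient notice is displayed; a Cottage Food Declaration is on file. But applying paragraph (g): (g) applies — aggregate throughput is 2,060 units, below the 2,340 units limit. So (c) is unavailable.
All of (d)'s requirements are met (the number of selling days per month is 12, under the 13 limit; the prepared meals are shelf-stable). As to paragraphs (h)–(m): (h) would limit (d) — a current Class D Certificate is held — but (i) sets (h) aside: (i) operates against (h): the reference index is 564, below the 565 limit. (j) would limit (i) — the prepared meals contain meat — but (k) sets (j) aside: (k) operates against (j): a current Standing Exemption Letter is held. (l), which would lift (k), is inapplicable — the qualifying period is 155 days, not less than 145 days. Exception (d) stands.

No — exception (d) applies; Viggo is not required to hold a retail food licence.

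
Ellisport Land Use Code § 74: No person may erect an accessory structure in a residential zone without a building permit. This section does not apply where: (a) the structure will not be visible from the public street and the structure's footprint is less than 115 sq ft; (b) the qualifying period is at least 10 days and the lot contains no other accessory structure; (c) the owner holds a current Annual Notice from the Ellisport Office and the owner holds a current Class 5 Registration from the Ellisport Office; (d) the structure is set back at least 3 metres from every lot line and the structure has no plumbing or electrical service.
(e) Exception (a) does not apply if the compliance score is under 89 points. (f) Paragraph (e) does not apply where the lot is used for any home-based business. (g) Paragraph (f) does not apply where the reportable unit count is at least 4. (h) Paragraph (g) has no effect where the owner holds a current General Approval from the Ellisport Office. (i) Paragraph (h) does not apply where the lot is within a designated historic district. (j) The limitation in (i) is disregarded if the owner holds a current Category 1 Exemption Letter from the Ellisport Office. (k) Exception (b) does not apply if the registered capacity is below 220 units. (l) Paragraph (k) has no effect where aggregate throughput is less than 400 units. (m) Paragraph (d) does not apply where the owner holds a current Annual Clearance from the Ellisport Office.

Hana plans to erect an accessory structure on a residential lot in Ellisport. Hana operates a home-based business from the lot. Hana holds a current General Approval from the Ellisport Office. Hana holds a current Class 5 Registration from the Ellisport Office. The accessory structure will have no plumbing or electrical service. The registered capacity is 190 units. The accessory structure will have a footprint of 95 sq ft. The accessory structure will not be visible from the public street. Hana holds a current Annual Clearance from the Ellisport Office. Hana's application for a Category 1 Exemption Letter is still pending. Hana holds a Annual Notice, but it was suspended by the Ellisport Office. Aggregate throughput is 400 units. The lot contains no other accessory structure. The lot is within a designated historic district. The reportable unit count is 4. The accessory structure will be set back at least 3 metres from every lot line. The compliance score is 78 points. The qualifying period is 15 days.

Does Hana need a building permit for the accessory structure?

Exception (a): the structure will not be visible from the street; the structure's footprint is 95 sq ft, less than the 115 sq ft limit — every condition holds. But: (e) operates against (a): the compliance score is 78 points, under the 89 points limit. (f) would limit (e) — a home-based business operates on the lot — but (g) sets (f) aside: (g) operates against (f): the reportable unit count is 4, meeting the 4 threshold. (h) applies (a current General Approval is held), but is overridden by (i): (i) operates against (h): the lot is in a historic district. (j) is not engaged (the Category 1 Exemption Letter is not current), so (i) stands. (a) is therefore removed.
All of (b)'s requirements are met (the qualifying period is 15 days, meeting the 10 days threshold; the lot has no other accessory structure). But applying paragraphs (k)–(l): (k) is engaged — the registered capacity is 190 units, below the 220 units limit. (l) is inapplicable (aggregate throughput is 400 units, not less than 400 units), so (k) stands. (b) is therefore removed.
Exception (c) requires that the owner holds a current Annual Notice from the Ellisport Office; but the Annual Notice is not current, so (c) is unavailable.
All of (d)'s requirements are met (the setback is at least 3 m on every side; there is no plumbing or electrical service). Turning to paragraph (m): (m) applies — a current Annual Clearance is held. So (d) is unavailable.
No exception is made out. Hana falls within the general rule.

Yes — Hana must obtain a building permit.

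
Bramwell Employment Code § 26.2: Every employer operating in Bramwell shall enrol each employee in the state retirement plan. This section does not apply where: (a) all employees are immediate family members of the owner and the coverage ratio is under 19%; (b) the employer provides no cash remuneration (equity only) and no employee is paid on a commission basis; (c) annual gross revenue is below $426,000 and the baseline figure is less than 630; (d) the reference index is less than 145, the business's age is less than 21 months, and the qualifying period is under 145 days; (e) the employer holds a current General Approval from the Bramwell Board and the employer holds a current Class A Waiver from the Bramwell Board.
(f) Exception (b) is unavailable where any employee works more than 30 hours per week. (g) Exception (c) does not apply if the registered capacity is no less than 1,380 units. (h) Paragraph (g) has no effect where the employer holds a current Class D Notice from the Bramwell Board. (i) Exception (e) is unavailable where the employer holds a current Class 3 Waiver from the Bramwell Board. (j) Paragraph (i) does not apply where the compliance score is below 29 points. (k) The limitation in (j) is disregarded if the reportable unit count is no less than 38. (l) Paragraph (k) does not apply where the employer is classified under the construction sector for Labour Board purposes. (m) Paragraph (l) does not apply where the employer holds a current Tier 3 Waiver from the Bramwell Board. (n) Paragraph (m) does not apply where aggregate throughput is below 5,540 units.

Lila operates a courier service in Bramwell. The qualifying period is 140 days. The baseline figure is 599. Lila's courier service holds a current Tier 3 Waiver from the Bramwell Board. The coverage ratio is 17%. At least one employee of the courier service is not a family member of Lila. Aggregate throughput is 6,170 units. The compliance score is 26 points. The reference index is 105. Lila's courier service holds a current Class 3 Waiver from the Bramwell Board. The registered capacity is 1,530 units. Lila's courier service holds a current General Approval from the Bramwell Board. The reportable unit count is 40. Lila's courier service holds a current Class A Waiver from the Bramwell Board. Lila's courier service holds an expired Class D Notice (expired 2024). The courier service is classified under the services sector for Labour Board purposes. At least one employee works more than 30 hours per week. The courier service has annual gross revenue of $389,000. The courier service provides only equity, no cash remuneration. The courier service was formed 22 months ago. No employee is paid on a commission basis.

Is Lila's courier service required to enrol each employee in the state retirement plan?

Exception (a) requires that all employees are immediate family members of the owner; but at least one employee is not a family member, so (a) is unavailable.
Exception (b)'s conditions are all satisfied: remuneration is equity-only; no employee is paid on commission. But: (f) operates against (b): at least one employee exceeds 30 hours/week. Exception (b) does not apply.
Exception (c): annual gross revenue is $389,000, below the $426,000 limit; the baseline figure is 599, less than the 630 limit — every condition holds. But: (g) operates against (c): the registered capacity is 1,530 units, meeting the 1,380 units threshold. (h) is not engaged (the Class D Notice is not current), so (g) stands. (c) is therefore removed.
Exception (d) fails — the business's age is 22 months, not less than 21 months.
Exception (e) is satisfied on its face — a current General Approval is held; a current Class A Waiver is held. But applying paragraphs (i)–(n): (i) applies — a current Class 3 Waiver is held. (j) operates (the compliance score is 26 points, below the 29 points limit), but is displaced by (k): (k) operates against (j): the reportable unit count is 40, meeting the 38 threshold. (l) does not operate here (the courier service is classified under the services sector), so (k) stands. Exception (e) does not apply.
Every exception is unavailable, so the rule governs.

Yes — Lila's courier service must enrol each employee in the state retirement plan.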